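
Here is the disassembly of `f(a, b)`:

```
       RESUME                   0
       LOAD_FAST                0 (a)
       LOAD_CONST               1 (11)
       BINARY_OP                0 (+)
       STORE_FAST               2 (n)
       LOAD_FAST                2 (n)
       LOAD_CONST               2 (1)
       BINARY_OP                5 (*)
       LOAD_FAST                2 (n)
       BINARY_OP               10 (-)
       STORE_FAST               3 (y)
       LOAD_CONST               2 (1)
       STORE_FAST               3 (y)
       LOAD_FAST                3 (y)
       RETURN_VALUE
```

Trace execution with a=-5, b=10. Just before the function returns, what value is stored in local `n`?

6

LOAD_FAST a → push -5. Stack: [-5]
LOAD_CONST → push 11. Stack: [-5, 11]
BINARY_OP + → -5 + 11 = 6. Stack: [6]
STORE_FAST n → n=6. Stack: []
LOAD_FAST n → push 6. Stack: [6]
LOAD_CONST → push 1. Stack: [6, 1]
BINARY_OP * → 6 * 1 = 6. Stack: [6]
LOAD_FAST n → push 6. Stack: [6, 6]
BINARY_OP - → 6 - 6 = 0. Stack: [0]
STORE_FAST y → y=0. Stack: []
LOAD_CONST → push 1. Stack: [1]
STORE_FAST y → y=1. Stack: []
LOAD_FAST y → push 1. Stack: [1]
RETURN_VALUE → return 1.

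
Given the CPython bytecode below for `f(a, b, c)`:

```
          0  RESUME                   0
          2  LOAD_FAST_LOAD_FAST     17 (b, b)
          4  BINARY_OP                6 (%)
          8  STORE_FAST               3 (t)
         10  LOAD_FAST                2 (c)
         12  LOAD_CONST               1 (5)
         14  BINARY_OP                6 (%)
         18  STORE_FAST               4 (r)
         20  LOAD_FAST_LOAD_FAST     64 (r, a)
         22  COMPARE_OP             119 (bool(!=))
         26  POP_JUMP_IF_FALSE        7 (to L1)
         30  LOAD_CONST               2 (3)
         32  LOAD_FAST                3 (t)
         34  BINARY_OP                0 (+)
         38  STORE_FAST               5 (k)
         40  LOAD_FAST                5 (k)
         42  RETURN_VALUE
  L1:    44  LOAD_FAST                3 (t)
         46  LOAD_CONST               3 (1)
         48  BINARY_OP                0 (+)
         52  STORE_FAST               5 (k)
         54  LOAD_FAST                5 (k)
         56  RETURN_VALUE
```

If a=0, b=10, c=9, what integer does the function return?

3

LOAD_FAST_LOAD_FAST b,b → push 10,10. Stack: [10, 10]
BINARY_OP % → 10 % 10 = 0. Stack: [0]
STORE_FAST t → t=0. Stack: []
LOAD_FAST c → push 9. Stack: [9]
LOAD_CONST → push 5. Stack: [9, 5]
BINARY_OP % → 9 % 5 = 4. Stack: [4]
STORE_FAST r → r=4. Stack: []
LOAD_FAST_LOAD_FAST r,a → push 4,0. Stack: [4, 0]
COMPARE_OP bool(!=) → 4 vs 0 = True. Stack: [True]
POP_JUMP_IF_FALSE → pop True; no jump. Stack: []
LOAD_CONST → push 3. Stack: [3]
LOAD_FAST t → push 0. Stack: [3, 0]
BINARY_OP + → 3 + 0 = 3. Stack: [3]
STORE_FAST k → k=3. Stack: []
LOAD_FAST k → push 3. Stack: [3]
RETURN_VALUE → return 3.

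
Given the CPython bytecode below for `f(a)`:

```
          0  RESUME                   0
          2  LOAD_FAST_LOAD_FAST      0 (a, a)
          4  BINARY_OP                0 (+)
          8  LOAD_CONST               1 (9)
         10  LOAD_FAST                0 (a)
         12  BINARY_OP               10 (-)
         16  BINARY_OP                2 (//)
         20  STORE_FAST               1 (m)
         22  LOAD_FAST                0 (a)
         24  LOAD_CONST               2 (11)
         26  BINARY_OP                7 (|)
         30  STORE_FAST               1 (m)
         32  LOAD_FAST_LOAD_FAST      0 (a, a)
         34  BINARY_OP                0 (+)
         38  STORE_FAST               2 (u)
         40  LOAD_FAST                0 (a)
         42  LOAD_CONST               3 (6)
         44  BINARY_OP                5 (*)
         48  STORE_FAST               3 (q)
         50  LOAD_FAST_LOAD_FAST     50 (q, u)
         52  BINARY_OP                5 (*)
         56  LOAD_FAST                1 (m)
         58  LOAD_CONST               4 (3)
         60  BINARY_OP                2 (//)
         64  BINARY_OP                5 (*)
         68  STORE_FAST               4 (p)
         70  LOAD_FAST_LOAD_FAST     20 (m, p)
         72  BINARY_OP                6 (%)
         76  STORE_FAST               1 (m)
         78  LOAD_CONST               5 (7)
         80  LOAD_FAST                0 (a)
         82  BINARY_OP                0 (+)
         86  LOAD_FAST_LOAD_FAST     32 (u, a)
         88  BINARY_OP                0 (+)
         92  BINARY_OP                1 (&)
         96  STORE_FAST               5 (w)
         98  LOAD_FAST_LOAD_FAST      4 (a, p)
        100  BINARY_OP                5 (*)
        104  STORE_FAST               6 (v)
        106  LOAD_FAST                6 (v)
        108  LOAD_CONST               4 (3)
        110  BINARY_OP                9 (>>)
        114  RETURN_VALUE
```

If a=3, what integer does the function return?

121

LOAD_FAST_LOAD_FAST a,a → push 3,3. Stack: [3, 3]
BINARY_OP + → 3 + 3 = 6. Stack: [6]
LOAD_CONST → push 9. Stack: [6, 9]
LOAD_FAST a → push 3. Stack: [6, 9, 3]
BINARY_OP - → 9 - 3 = 6. Stack: [6, 6]
BINARY_OP // → 6 // 6 = 1. Stack: [1]
STORE_FAST m → m=1. Stack: []
LOAD_FAST a → push 3. Stack: [3]
LOAD_CONST → push 11. Stack: [3, 11]
BINARY_OP | → 3 | 11 = 11. Stack: [11]
STORE_FAST m → m=11. Stack: []
LOAD_FAST_LOAD_FAST a,a → push 3,3. Stack: [3, 3]
BINARY_OP + → 3 + 3 = 6. Stack: [6]
STORE_FAST u → u=6. Stack: []
LOAD_FAST a → push 3. Stack: [3]
LOAD_CONST → push 6. Stack: [3, 6]
BINARY_OP * → 3 * 6 = 18. Stack: [18]
STORE_FAST q → q=18. Stack: []
LOAD_FAST_LOAD_FAST q,u → push 18,6. Stack: [18, 6]
BINARY_OP * → 18 * 6 = 108. Stack: [108]
LOAD_FAST m → push 11. Stack: [108, 11]
LOAD_CONST → push 3. Stack: [108, 11, 3]
BINARY_OP // → 11 // 3 = 3. Stack: [108, 3]
BINARY_OP * → 108 * 3 = 324. Stack: [324]
STORE_FAST p → p=324. Stack: []
LOAD_FAST_LOAD_FAST m,p → push 11,324. Stack: [11, 324]
BINARY_OP % → 11 % 324 = 11. Stack: [11]
STORE_FAST m → m=11. Stack: []
LOAD_CONST → push 7. Stack: [7]
LOAD_FAST a → push 3. Stack: [7, 3]
BINARY_OP + → 7 + 3 = 10. Stack: [10]
LOAD_FAST_LOAD_FAST u,a → push 6,3. Stack: [10, 6, 3]
BINARY_OP + → 6 + 3 = 9. Stack: [10, 9]
BINARY_OP & → 10 & 9 = 8. Stack: [8]
STORE_FAST w → w=8. Stack: []
LOAD_FAST_LOAD_FAST a,p → push 3,324. Stack: [3, 324]
BINARY_OP * → 3 * 324 = 972. Stack: [972]
STORE_FAST v → v=972. Stack: []
LOAD_FAST v → push 972. Stack: [972]
LOAD_CONST → push 3. Stack: [972, 3]
BINARY_OP >> → 972 >> 3 = 121. Stack: [121]
RETURN_VALUE → return 121.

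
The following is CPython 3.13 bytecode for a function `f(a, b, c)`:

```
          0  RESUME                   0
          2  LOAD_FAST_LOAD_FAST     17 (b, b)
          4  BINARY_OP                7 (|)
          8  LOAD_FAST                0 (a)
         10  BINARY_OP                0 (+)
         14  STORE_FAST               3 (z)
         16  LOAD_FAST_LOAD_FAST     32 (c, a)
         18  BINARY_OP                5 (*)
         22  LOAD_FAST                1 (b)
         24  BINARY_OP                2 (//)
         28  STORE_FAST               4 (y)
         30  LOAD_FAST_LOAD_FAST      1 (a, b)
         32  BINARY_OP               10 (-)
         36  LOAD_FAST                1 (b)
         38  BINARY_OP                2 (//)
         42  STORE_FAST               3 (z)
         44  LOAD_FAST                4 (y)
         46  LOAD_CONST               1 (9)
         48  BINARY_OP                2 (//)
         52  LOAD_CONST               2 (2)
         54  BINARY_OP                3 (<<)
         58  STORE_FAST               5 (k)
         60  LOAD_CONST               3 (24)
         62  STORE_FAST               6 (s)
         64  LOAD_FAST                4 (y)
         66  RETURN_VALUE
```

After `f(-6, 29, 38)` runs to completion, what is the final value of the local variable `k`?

LOAD_FAST_LOAD_FAST b,b → push 29,29. Stack: [29, 29]
BINARY_OP | → 29 | 29 = 29. Stack: [29]
LOAD_FAST a → push -6. Stack: [29, -6]
BINARY_OP + → 29 + -6 = 23. Stack: [23]
STORE_FAST z → z=23. Stack: []
LOAD_FAST_LOAD_FAST c,a → push 38,-6. Stack: [38, -6]
BINARY_OP * → 38 * -6 = -228. Stack: [-228]
LOAD_FAST b → push 29. Stack: [-228, 29]
BINARY_OP // → -228 // 29 = -8. Stack: [-8]
STORE_FAST y → y=-8. Stack: []
LOAD_FAST_LOAD_FAST a,b → push -6,29. Stack: [-6, 29]
BINARY_OP - → -6 - 29 = -35. Stack: [-35]
LOAD_FAST b → push 29. Stack: [-35, 29]
BINARY_OP // → -35 // 29 = -2. Stack: [-2]
STORE_FAST z → z=-2. Stack: []
LOAD_FAST y → push -8. Stack: [-8]
LOAD_CONST → push 9. Stack: [-8, 9]
BINARY_OP // → -8 // 9 = -1. Stack: [-1]
LOAD_CONST → push 2. Stack: [-1, 2]
BINARY_OP << → -1 << 2 = -4. Stack: [-4]
STORE_FAST k → k=-4. Stack: []
LOAD_CONST → push 24. Stack: [24]
STORE_FAST s → s=24. Stack: []
LOAD_FAST y → push -8. Stack: [-8]
RETURN_VALUE → return -8.

-4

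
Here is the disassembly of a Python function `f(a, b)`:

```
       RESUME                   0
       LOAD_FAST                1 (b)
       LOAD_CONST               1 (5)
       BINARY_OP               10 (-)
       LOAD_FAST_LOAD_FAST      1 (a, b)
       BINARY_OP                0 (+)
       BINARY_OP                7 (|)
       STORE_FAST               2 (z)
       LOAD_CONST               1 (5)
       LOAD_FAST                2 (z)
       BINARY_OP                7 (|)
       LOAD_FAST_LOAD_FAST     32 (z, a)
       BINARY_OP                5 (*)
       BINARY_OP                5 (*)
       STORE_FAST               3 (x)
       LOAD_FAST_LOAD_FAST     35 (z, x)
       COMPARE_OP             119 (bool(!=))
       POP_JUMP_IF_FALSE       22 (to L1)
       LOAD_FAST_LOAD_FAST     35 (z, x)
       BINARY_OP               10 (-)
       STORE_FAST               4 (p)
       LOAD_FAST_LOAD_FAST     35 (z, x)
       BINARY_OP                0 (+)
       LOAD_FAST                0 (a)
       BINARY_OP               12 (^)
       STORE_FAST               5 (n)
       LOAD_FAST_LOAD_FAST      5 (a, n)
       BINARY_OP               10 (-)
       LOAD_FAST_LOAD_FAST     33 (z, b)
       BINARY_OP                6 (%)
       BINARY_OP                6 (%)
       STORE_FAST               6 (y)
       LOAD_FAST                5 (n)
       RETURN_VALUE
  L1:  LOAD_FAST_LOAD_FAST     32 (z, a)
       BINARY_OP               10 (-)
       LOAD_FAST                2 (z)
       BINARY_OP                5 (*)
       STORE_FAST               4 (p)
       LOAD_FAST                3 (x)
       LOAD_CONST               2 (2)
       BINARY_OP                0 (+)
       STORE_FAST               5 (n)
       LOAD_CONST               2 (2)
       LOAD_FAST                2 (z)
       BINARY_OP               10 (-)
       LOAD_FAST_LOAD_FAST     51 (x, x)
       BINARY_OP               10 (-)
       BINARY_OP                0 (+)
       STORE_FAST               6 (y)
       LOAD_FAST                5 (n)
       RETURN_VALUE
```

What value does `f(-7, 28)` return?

3673

LOAD_FAST b → push 28. Stack: [28]
LOAD_CONST → push 5. Stack: [28, 5]
BINARY_OP - → 28 - 5 = 23. Stack: [23]
LOAD_FAST_LOAD_FAST a,b → push -7,28. Stack: [23, -7, 28]
BINARY_OP + → -7 + 28 = 21. Stack: [23, 21]
BINARY_OP | → 23 | 21 = 23. Stack: [23]
STORE_FAST z → z=23. Stack: []
LOAD_CONST → push 5. Stack: [5]
LOAD_FAST z → push 23. Stack: [5, 23]
BINARY_OP | → 5 | 23 = 23. Stack: [23]
LOAD_FAST_LOAD_FAST z,a → push 23,-7. Stack: [23, 23, -7]
BINARY_OP * → 23 * -7 = -161. Stack: [23, -161]
BINARY_OP * → 23 * -161 = -3703. Stack: [-3703]
STORE_FAST x → x=-3703. Stack: []
LOAD_FAST_LOAD_FAST z,x → push 23,-3703. Stack: [23, -3703]
COMPARE_OP bool(!=) → 23 vs -3703 = True. Stack: [True]
POP_JUMP_IF_FALSE → pop True; no jump. Stack: []
LOAD_FAST_LOAD_FAST z,x → push 23,-3703. Stack: [23, -3703]
BINARY_OP - → 23 - -3703 = 3726. Stack: [3726]
STORE_FAST p → p=3726. Stack: []
LOAD_FAST_LOAD_FAST z,x → push 23,-3703. Stack: [23, -3703]
BINARY_OP + → 23 + -3703 = -3680. Stack: [-3680]
LOAD_FAST a → push -7. Stack: [-3680, -7]
BINARY_OP ^ → -3680 ^ -7 = 3673. Stack: [3673]
STORE_FAST n → n=3673. Stack: []
LOAD_FAST_LOAD_FAST a,n → push -7,3673. Stack: [-7, 3673]
BINARY_OP - → -7 - 3673 = -3680. Stack: [-3680]
LOAD_FAST_LOAD_FAST z,b → push 23,28. Stack: [-3680, 23, 28]
BINARY_OP % → 23 % 28 = 23. Stack: [-3680, 23]
BINARY_OP % → -3680 % 23 = 0. Stack: [0]
STORE_FAST y → y=0. Stack: []
LOAD_FAST n → push 3673. Stack: [3673]
RETURN_VALUE → return 3673.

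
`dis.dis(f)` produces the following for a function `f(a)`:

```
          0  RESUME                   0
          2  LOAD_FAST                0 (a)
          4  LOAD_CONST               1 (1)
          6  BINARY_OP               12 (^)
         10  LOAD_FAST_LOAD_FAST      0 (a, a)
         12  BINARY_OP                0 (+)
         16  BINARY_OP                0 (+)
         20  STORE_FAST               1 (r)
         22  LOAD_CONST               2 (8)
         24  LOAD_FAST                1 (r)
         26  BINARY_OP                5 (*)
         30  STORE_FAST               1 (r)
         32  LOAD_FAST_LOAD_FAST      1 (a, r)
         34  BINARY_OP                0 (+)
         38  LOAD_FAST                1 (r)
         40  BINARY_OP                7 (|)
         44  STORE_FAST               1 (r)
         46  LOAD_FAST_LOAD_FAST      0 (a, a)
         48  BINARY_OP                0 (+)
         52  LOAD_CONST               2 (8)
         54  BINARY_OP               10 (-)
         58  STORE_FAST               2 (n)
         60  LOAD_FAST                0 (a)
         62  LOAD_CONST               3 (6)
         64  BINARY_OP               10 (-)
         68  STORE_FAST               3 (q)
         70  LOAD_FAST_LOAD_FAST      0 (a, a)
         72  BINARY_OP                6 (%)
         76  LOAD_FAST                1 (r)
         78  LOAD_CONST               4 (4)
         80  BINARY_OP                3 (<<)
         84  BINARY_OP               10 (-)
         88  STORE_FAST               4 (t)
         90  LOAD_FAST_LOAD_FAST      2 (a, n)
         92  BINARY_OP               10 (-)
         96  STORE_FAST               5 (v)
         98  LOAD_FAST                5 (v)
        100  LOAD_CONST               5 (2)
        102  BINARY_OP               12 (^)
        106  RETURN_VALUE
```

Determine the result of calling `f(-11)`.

17

LOAD_FAST a → push -11. Stack: [-11]
LOAD_CONST → push 1. Stack: [-11, 1]
BINARY_OP ^ → -11 ^ 1 = -12. Stack: [-12]
LOAD_FAST_LOAD_FAST a,a → push -11,-11. Stack: [-12, -11, -11]
BINARY_OP + → -11 + -11 = -22. Stack: [-12, -22]
BINARY_OP + → -12 + -22 = -34. Stack: [-34]
STORE_FAST r → r=-34. Stack: []
LOAD_CONST → push 8. Stack: [8]
LOAD_FAST r → push -34. Stack: [8, -34]
BINARY_OP * → 8 * -34 = -272. Stack: [-272]
STORE_FAST r → r=-272. Stack: []
LOAD_FAST_LOAD_FAST a,r → push -11,-272. Stack: [-11, -272]
BINARY_OP + → -11 + -272 = -283. Stack: [-283]
LOAD_FAST r → push -272. Stack: [-283, -272]
BINARY_OP | → -283 | -272 = -267. Stack: [-267]
STORE_FAST r → r=-267. Stack: []
LOAD_FAST_LOAD_FAST a,a → push -11,-11. Stack: [-11, -11]
BINARY_OP + → -11 + -11 = -22. Stack: [-22]
LOAD_CONST → push 8. Stack: [-22, 8]
BINARY_OP - → -22 - 8 = -30. Stack: [-30]
STORE_FAST n → n=-30. Stack: []
LOAD_FAST a → push -11. Stack: [-11]
LOAD_CONST → push 6. Stack: [-11, 6]
BINARY_OP - → -11 - 6 = -17. Stack: [-17]
STORE_FAST q → q=-17. Stack: []
LOAD_FAST_LOAD_FAST a,a → push -11,-11. Stack: [-11, -11]
BINARY_OP % → -11 % -11 = 0. Stack: [0]
LOAD_FAST r → push -267. Stack: [0, -267]
LOAD_CONST → push 4. Stack: [0, -267, 4]
BINARY_OP << → -267 << 4 = -4272. Stack: [0, -4272]
BINARY_OP - → 0 - -4272 = 4272. Stack: [4272]
STORE_FAST t → t=4272. Stack: []
LOAD_FAST_LOAD_FAST a,n → push -11,-30. Stack: [-11, -30]
BINARY_OP - → -11 - -30 = 19. Stack: [19]
STORE_FAST v → v=19. Stack: []
LOAD_FAST v → push 19. Stack: [19]
LOAD_CONST → push 2. Stack: [19, 2]
BINARY_OP ^ → 19 ^ 2 = 17. Stack: [17]
RETURN_VALUE → return 17.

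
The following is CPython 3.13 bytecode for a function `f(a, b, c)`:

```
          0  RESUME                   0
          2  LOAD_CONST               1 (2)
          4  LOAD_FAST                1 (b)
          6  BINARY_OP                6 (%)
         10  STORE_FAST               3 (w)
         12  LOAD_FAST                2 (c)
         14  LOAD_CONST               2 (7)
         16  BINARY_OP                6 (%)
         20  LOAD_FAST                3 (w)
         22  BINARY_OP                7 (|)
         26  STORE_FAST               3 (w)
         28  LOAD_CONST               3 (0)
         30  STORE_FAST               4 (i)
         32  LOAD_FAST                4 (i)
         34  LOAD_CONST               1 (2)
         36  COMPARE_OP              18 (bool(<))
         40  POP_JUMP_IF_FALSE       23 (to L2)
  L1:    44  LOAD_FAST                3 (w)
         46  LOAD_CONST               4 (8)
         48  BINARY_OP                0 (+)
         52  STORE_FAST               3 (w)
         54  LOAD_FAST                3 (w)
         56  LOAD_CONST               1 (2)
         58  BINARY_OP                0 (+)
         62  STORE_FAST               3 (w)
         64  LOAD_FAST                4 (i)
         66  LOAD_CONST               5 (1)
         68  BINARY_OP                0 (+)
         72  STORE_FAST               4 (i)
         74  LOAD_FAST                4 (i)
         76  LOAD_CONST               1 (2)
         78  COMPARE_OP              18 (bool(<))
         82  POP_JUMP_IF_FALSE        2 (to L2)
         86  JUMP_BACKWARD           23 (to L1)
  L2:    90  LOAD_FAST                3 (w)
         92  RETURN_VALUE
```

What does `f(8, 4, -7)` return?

22

LOAD_CONST → push 2. Stack: [2]
LOAD_FAST b → push 4. Stack: [2, 4]
BINARY_OP % → 2 % 4 = 2. Stack: [2]
STORE_FAST w → w=2. Stack: []
LOAD_FAST c → push -7. Stack: [-7]
LOAD_CONST → push 7. Stack: [-7, 7]
BINARY_OP % → -7 % 7 = 0. Stack: [0]
LOAD_FAST w → push 2. Stack: [0, 2]
BINARY_OP | → 0 | 2 = 2. Stack: [2]
STORE_FAST w → w=2. Stack: []
LOAD_CONST → push 0. Stack: [0]
STORE_FAST i → i=0. Stack: []
LOAD_FAST i → push 0. Stack: [0]
LOAD_CONST → push 2. Stack: [0, 2]
COMPARE_OP bool(<) → 0 vs 2 = True. Stack: [True]
POP_JUMP_IF_FALSE → pop True; no jump. Stack: []
LOAD_FAST w → push 2. Stack: [2]
LOAD_CONST → push 8. Stack: [2, 8]
BINARY_OP + → 2 + 8 = 10. Stack: [10]
STORE_FAST w → w=10. Stack: []
LOAD_FAST w → push 10. Stack: [10]
LOAD_CONST → push 2. Stack: [10, 2]
BINARY_OP + → 10 + 2 = 12. Stack: [12]
STORE_FAST w → w=12. Stack: []
LOAD_FAST i → push 0. Stack: [0]
LOAD_CONST → push 1. Stack: [0, 1]
BINARY_OP + → 0 + 1 = 1. Stack: [1]
STORE_FAST i → i=1. Stack: []
LOAD_FAST i → push 1. Stack: [1]
LOAD_CONST → push 2. Stack: [1, 2]
COMPARE_OP bool(<) → 1 vs 2 = True. Stack: [True]
POP_JUMP_IF_FALSE → pop True; no jump. Stack: []
LOAD_FAST w → push 12. Stack: [12]
LOAD_CONST → push 8. Stack: [12, 8]
BINARY_OP + → 12 + 8 = 20. Stack: [20]
STORE_FAST w → w=20. Stack: []
LOAD_FAST w → push 20. Stack: [20]
LOAD_CONST → push 2. Stack: [20, 2]
BINARY_OP + → 20 + 2 = 22. Stack: [22]
STORE_FAST w → w=22. Stack: []
LOAD_FAST i → push 1. Stack: [1]
LOAD_CONST → push 1. Stack: [1, 1]
BINARY_OP + → 1 + 1 = 2. Stack: [2]
STORE_FAST i → i=2. Stack: []
LOAD_FAST i → push 2. Stack: [2]
LOAD_CONST → push 2. Stack: [2, 2]
COMPARE_OP bool(<) → 2 vs 2 = False. Stack: [False]
POP_JUMP_IF_FALSE → pop False; jump. Stack: []
LOAD_FAST w → push 22. Stack: [22]
RETURN_VALUE → return 22.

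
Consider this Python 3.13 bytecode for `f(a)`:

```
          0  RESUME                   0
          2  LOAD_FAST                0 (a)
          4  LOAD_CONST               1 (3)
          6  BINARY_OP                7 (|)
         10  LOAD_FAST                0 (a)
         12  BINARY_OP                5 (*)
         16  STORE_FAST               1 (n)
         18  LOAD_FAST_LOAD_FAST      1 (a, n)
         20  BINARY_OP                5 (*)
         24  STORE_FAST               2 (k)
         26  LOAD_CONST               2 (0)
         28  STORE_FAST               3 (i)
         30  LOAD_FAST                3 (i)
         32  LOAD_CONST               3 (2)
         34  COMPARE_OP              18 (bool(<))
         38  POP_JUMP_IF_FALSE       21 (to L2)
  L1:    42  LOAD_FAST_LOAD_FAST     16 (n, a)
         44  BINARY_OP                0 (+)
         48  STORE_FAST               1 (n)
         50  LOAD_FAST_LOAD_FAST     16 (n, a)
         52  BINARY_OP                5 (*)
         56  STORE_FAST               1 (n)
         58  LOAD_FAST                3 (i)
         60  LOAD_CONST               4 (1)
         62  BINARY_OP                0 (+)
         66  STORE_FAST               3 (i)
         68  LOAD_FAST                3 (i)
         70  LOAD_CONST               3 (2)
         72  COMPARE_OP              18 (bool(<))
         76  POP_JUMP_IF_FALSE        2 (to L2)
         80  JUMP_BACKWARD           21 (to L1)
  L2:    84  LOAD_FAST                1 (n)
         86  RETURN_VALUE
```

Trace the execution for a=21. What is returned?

LOAD_FAST a → push 21. Stack: [21]
LOAD_CONST → push 3. Stack: [21, 3]
BINARY_OP | → 21 | 3 = 23. Stack: [23]
LOAD_FAST a → push 21. Stack: [23, 21]
BINARY_OP * → 23 * 21 = 483. Stack: [483]
STORE_FAST n → n=483. Stack: []
LOAD_FAST_LOAD_FAST a,n → push 21,483. Stack: [21, 483]
BINARY_OP * → 21 * 483 = 10143. Stack: [10143]
STORE_FAST k → k=10143. Stack: []
LOAD_CONST → push 0. Stack: [0]
STORE_FAST i → i=0. Stack: []
LOAD_FAST i → push 0. Stack: [0]
LOAD_CONST → push 2. Stack: [0, 2]
COMPARE_OP bool(<) → 0 vs 2 = True. Stack: [True]
POP_JUMP_IF_FALSE → pop True; no jump. Stack: []
LOAD_FAST_LOAD_FAST n,a → push 483,21. Stack: [483, 21]
BINARY_OP + → 483 + 21 = 504. Stack: [504]
STORE_FAST n → n=504. Stack: []
LOAD_FAST_LOAD_FAST n,a → push 504,21. Stack: [504, 21]
BINARY_OP * → 504 * 21 = 10584. Stack: [10584]
STORE_FAST n → n=10584. Stack: []
LOAD_FAST i → push 0. Stack: [0]
LOAD_CONST → push 1. Stack: [0, 1]
BINARY_OP + → 0 + 1 = 1. Stack: [1]
STORE_FAST i → i=1. Stack: []
LOAD_FAST i → push 1. Stack: [1]
LOAD_CONST → push 2. Stack: [1, 2]
COMPARE_OP bool(<) → 1 vs 2 = True. Stack: [True]
POP_JUMP_IF_FALSE → pop True; no jump. Stack: []
LOAD_FAST_LOAD_FAST n,a → push 10584,21. Stack: [10584, 21]
BINARY_OP + → 10584 + 21 = 10605. Stack: [10605]
STORE_FAST n → n=10605. Stack: []
LOAD_FAST_LOAD_FAST n,a → push 10605,21. Stack: [10605, 21]
BINARY_OP * → 10605 * 21 = 222705. Stack: [222705]
STORE_FAST n → n=222705. Stack: []
LOAD_FAST i → push 1. Stack: [1]
LOAD_CONST → push 1. Stack: [1, 1]
BINARY_OP + → 1 + 1 = 2. Stack: [2]
STORE_FAST i → i=2. Stack: []
LOAD_FAST i → push 2. Stack: [2]
LOAD_CONST → push 2. Stack: [2, 2]
COMPARE_OP bool(<) → 2 vs 2 = False. Stack: [False]
POP_JUMP_IF_FALSE → pop False; jump. Stack: []
LOAD_FAST n → push 222705. Stack: [222705]
RETURN_VALUE → return 222705.

222705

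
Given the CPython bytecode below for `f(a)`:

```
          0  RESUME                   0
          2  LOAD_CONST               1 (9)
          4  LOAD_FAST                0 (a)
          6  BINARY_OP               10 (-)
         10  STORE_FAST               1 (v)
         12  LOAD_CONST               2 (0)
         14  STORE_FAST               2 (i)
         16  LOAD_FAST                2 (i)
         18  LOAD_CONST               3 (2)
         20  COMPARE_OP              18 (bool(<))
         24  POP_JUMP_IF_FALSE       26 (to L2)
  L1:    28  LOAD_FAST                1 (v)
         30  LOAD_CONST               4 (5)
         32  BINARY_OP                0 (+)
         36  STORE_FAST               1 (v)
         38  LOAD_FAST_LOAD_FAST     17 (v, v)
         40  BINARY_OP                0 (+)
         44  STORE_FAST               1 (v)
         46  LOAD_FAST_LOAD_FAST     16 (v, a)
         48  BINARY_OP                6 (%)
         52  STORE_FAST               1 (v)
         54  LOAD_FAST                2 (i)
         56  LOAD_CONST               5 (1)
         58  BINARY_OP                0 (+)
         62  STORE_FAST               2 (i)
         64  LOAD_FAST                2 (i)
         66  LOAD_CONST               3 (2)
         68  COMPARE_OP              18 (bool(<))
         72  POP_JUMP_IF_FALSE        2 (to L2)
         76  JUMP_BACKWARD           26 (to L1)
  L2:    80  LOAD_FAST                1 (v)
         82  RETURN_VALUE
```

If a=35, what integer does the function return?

31

LOAD_CONST → push 9. Stack: [9]
LOAD_FAST a → push 35. Stack: [9, 35]
BINARY_OP - → 9 - 35 = -26. Stack: [-26]
STORE_FAST v → v=-26. Stack: []
LOAD_CONST → push 0. Stack: [0]
STORE_FAST i → i=0. Stack: []
LOAD_FAST i → push 0. Stack: [0]
LOAD_CONST → push 2. Stack: [0, 2]
COMPARE_OP bool(<) → 0 vs 2 = True. Stack: [True]
POP_JUMP_IF_FALSE → pop True; no jump. Stack: []
LOAD_FAST v → push -26. Stack: [-26]
LOAD_CONST → push 5. Stack: [-26, 5]
BINARY_OP + → -26 + 5 = -21. Stack: [-21]
STORE_FAST v → v=-21. Stack: []
LOAD_FAST_LOAD_FAST v,v → push -21,-21. Stack: [-21, -21]
BINARY_OP + → -21 + -21 = -42. Stack: [-42]
STORE_FAST v → v=-42. Stack: []
LOAD_FAST_LOAD_FAST v,a → push -42,35. Stack: [-42, 35]
BINARY_OP % → -42 % 35 = 28. Stack: [28]
STORE_FAST v → v=28. Stack: []
LOAD_FAST i → push 0. Stack: [0]
LOAD_CONST → push 1. Stack: [0, 1]
BINARY_OP + → 0 + 1 = 1. Stack: [1]
STORE_FAST i → i=1. Stack: []
LOAD_FAST i → push 1. Stack: [1]
LOAD_CONST → push 2. Stack: [1, 2]
COMPARE_OP bool(<) → 1 vs 2 = True. Stack: [True]
POP_JUMP_IF_FALSE → pop True; no jump. Stack: []
LOAD_FAST v → push 28. Stack: [28]
LOAD_CONST → push 5. Stack: [28, 5]
BINARY_OP + → 28 + 5 = 33. Stack: [33]
STORE_FAST v → v=33. Stack: []
LOAD_FAST_LOAD_FAST v,v → push 33,33. Stack: [33, 33]
BINARY_OP + → 33 + 33 = 66. Stack: [66]
STORE_FAST v → v=66. Stack: []
LOAD_FAST_LOAD_FAST v,a → push 66,35. Stack: [66, 35]
BINARY_OP % → 66 % 35 = 31. Stack: [31]
STORE_FAST v → v=31. Stack: []
LOAD_FAST i → push 1. Stack: [1]
LOAD_CONST → push 1. Stack: [1, 1]
BINARY_OP + → 1 + 1 = 2. Stack: [2]
STORE_FAST i → i=2. Stack: []
LOAD_FAST i → push 2. Stack: [2]
LOAD_CONST → push 2. Stack: [2, 2]
COMPARE_OP bool(<) → 2 vs 2 = False. Stack: [False]
POP_JUMP_IF_FALSE → pop False; jump. Stack: []
LOAD_FAST v → push 31. Stack: [31]
RETURN_VALUE → return 31.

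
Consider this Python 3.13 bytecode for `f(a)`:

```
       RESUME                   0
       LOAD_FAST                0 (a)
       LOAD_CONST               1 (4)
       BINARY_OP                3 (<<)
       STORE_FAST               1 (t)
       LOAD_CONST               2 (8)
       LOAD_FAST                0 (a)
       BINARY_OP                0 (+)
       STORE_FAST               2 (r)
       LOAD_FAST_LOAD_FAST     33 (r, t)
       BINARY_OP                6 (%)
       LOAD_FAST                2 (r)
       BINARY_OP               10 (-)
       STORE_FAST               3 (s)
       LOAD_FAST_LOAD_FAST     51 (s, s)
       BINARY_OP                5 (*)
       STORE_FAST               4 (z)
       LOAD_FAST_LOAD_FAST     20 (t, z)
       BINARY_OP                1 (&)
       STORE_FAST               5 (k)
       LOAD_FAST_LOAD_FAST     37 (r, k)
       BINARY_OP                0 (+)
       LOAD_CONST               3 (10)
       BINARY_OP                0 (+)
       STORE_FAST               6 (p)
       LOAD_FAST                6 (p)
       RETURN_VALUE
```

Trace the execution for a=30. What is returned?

48

LOAD_FAST a → push 30. Stack: [30]
LOAD_CONST → push 4. Stack: [30, 4]
BINARY_OP << → 30 << 4 = 480. Stack: [480]
STORE_FAST t → t=480. Stack: []
LOAD_CONST → push 8. Stack: [8]
LOAD_FAST a → push 30. Stack: [8, 30]
BINARY_OP + → 8 + 30 = 38. Stack: [38]
STORE_FAST r → r=38. Stack: []
LOAD_FAST_LOAD_FAST r,t → push 38,480. Stack: [38, 480]
BINARY_OP % → 38 % 480 = 38. Stack: [38]
LOAD_FAST r → push 38. Stack: [38, 38]
BINARY_OP - → 38 - 38 = 0. Stack: [0]
STORE_FAST s → s=0. Stack: []
LOAD_FAST_LOAD_FAST s,s → push 0,0. Stack: [0, 0]
BINARY_OP * → 0 * 0 = 0. Stack: [0]
STORE_FAST z → z=0. Stack: []
LOAD_FAST_LOAD_FAST t,z → push 480,0. Stack: [480, 0]
BINARY_OP & → 480 & 0 = 0. Stack: [0]
STORE_FAST k → k=0. Stack: []
LOAD_FAST_LOAD_FAST r,k → push 38,0. Stack: [38, 0]
BINARY_OP + → 38 + 0 = 38. Stack: [38]
LOAD_CONST → push 10. Stack: [38, 10]
BINARY_OP + → 38 + 10 = 48. Stack: [48]
STORE_FAST p → p=48. Stack: []
LOAD_FAST p → push 48. Stack: [48]
RETURN_VALUE → return 48.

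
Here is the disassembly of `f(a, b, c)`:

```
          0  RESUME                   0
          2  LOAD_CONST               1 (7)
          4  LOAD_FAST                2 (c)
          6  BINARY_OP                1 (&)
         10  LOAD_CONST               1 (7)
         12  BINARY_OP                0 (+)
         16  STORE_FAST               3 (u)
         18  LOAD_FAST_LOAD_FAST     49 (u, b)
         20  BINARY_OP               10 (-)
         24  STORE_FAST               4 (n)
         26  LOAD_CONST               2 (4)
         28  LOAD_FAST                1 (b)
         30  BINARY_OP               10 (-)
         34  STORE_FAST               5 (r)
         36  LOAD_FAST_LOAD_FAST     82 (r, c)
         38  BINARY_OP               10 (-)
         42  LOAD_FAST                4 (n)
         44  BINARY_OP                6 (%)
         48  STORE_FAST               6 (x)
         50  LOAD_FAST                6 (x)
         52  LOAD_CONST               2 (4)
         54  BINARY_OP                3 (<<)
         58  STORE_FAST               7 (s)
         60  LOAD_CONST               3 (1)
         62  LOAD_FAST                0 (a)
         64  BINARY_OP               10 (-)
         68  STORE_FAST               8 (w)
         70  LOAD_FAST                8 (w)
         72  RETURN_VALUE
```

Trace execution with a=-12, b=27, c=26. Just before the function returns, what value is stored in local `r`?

-23

LOAD_CONST → push 7. Stack: [7]
LOAD_FAST c → push 26. Stack: [7, 26]
BINARY_OP & → 7 & 26 = 2. Stack: [2]
LOAD_CONST → push 7. Stack: [2, 7]
BINARY_OP + → 2 + 7 = 9. Stack: [9]
STORE_FAST u → u=9. Stack: []
LOAD_FAST_LOAD_FAST u,b → push 9,27. Stack: [9, 27]
BINARY_OP - → 9 - 27 = -18. Stack: [-18]
STORE_FAST n → n=-18. Stack: []
LOAD_CONST → push 4. Stack: [4]
LOAD_FAST b → push 27. Stack: [4, 27]
BINARY_OP - → 4 - 27 = -23. Stack: [-23]
STORE_FAST r → r=-23. Stack: []
LOAD_FAST_LOAD_FAST r,c → push -23,26. Stack: [-23, 26]
BINARY_OP - → -23 - 26 = -49. Stack: [-49]
LOAD_FAST n → push -18. Stack: [-49, -18]
BINARY_OP % → -49 % -18 = -13. Stack: [-13]
STORE_FAST x → x=-13. Stack: []
LOAD_FAST x → push -13. Stack: [-13]
LOAD_CONST → push 4. Stack: [-13, 4]
BINARY_OP << → -13 << 4 = -208. Stack: [-208]
STORE_FAST s → s=-208. Stack: []
LOAD_CONST → push 1. Stack: [1]
LOAD_FAST a → push -12. Stack: [1, -12]
BINARY_OP - → 1 - -12 = 13. Stack: [13]
STORE_FAST w → w=13. Stack: []
LOAD_FAST w → push 13. Stack: [13]
RETURN_VALUE → return 13.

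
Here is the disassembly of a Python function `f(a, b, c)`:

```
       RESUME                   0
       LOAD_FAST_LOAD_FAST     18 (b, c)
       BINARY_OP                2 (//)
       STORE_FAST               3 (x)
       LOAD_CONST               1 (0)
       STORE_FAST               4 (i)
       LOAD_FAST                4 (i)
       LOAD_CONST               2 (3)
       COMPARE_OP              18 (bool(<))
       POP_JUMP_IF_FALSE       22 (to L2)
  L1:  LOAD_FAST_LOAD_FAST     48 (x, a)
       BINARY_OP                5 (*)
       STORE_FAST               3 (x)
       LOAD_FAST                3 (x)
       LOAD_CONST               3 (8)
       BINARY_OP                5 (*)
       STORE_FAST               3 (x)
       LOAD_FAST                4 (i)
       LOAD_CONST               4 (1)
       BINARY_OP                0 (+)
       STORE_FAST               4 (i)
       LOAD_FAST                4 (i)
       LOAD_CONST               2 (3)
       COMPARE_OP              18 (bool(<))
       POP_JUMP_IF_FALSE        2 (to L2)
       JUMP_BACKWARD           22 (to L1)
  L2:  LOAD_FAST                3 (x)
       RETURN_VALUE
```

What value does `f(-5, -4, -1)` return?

LOAD_FAST_LOAD_FAST b,c → push -4,-1. Stack: [-4, -1]
BINARY_OP // → -4 // -1 = 4. Stack: [4]
STORE_FAST x → x=4. Stack: []
LOAD_CONST → push 0. Stack: [0]
STORE_FAST i → i=0. Stack: []
LOAD_FAST i → push 0. Stack: [0]
LOAD_CONST → push 3. Stack: [0, 3]
COMPARE_OP bool(<) → 0 vs 3 = True. Stack: [True]
POP_JUMP_IF_FALSE → pop True; no jump. Stack: []
LOAD_FAST_LOAD_FAST x,a → push 4,-5. Stack: [4, -5]
BINARY_OP * → 4 * -5 = -20. Stack: [-20]
STORE_FAST x → x=-20. Stack: []
LOAD_FAST x → push -20. Stack: [-20]
LOAD_CONST → push 8. Stack: [-20, 8]
BINARY_OP * → -20 * 8 = -160. Stack: [-160]
STORE_FAST x → x=-160. Stack: []
LOAD_FAST i → push 0. Stack: [0]
LOAD_CONST → push 1. Stack: [0, 1]
BINARY_OP + → 0 + 1 = 1. Stack: [1]
STORE_FAST i → i=1. Stack: []
LOAD_FAST i → push 1. Stack: [1]
LOAD_CONST → push 3. Stack: [1, 3]
COMPARE_OP bool(<) → 1 vs 3 = True. Stack: [True]
POP_JUMP_IF_FALSE → pop True; no jump. Stack: []
LOAD_FAST_LOAD_FAST x,a → push -160,-5. Stack: [-160, -5]
BINARY_OP * → -160 * -5 = 800. Stack: [800]
STORE_FAST x → x=800. Stack: []
LOAD_FAST x → push 800. Stack: [800]
LOAD_CONST → push 8. Stack: [800, 8]
BINARY_OP * → 800 * 8 = 6400. Stack: [6400]
STORE_FAST x → x=6400. Stack: []
LOAD_FAST i → push 1. Stack: [1]
LOAD_CONST → push 1. Stack: [1, 1]
BINARY_OP + → 1 + 1 = 2. Stack: [2]
STORE_FAST i → i=2. Stack: []
LOAD_FAST i → push 2. Stack: [2]
LOAD_CONST → push 3. Stack: [2, 3]
COMPARE_OP bool(<) → 2 vs 3 = True. Stack: [True]
POP_JUMP_IF_FALSE → pop True; no jump. Stack: []
LOAD_FAST_LOAD_FAST x,a → push 6400,-5. Stack: [6400, -5]
BINARY_OP * → 6400 * -5 = -32000. Stack: [-32000]
STORE_FAST x → x=-32000. Stack: []
LOAD_FAST x → push -32000. Stack: [-32000]
LOAD_CONST → push 8. Stack: [-32000, 8]
BINARY_OP * → -32000 * 8 = -256000. Stack: [-256000]
STORE_FAST x → x=-256000. Stack: []
LOAD_FAST i → push 2. Stack: [2]
LOAD_CONST → push 1. Stack: [2, 1]
BINARY_OP + → 2 + 1 = 3. Stack: [3]
STORE_FAST i → i=3. Stack: []
LOAD_FAST i → push 3. Stack: [3]
LOAD_CONST → push 3. Stack: [3, 3]
COMPARE_OP bool(<) → 3 vs 3 = False. Stack: [False]
POP_JUMP_IF_FALSE → pop False; jump. Stack: []
LOAD_FAST x → push -256000. Stack: [-256000]
RETURN_VALUE → return -256000.

-256000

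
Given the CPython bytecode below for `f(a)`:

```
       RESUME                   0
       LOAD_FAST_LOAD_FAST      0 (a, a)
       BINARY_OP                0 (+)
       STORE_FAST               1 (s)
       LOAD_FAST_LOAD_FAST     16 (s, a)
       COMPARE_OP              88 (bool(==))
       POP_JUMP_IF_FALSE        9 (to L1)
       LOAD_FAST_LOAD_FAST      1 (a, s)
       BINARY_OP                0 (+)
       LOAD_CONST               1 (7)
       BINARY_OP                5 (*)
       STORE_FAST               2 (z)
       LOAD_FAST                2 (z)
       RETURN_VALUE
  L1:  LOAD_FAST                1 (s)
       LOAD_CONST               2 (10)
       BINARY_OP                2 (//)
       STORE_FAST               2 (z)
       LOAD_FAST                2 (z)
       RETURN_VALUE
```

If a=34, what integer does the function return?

6

LOAD_FAST_LOAD_FAST a,a → push 34,34. Stack: [34, 34]
BINARY_OP + → 34 + 34 = 68. Stack: [68]
STORE_FAST s → s=68. Stack: []
LOAD_FAST_LOAD_FAST s,a → push 68,34. Stack: [68, 34]
COMPARE_OP bool(==) → 68 vs 34 = False. Stack: [False]
POP_JUMP_IF_FALSE → pop False; jump. Stack: []
LOAD_FAST s → push 68. Stack: [68]
LOAD_CONST → push 10. Stack: [68, 10]
BINARY_OP // → 68 // 10 = 6. Stack: [6]
STORE_FAST z → z=6. Stack: []
LOAD_FAST z → push 6. Stack: [6]
RETURN_VALUE → return 6.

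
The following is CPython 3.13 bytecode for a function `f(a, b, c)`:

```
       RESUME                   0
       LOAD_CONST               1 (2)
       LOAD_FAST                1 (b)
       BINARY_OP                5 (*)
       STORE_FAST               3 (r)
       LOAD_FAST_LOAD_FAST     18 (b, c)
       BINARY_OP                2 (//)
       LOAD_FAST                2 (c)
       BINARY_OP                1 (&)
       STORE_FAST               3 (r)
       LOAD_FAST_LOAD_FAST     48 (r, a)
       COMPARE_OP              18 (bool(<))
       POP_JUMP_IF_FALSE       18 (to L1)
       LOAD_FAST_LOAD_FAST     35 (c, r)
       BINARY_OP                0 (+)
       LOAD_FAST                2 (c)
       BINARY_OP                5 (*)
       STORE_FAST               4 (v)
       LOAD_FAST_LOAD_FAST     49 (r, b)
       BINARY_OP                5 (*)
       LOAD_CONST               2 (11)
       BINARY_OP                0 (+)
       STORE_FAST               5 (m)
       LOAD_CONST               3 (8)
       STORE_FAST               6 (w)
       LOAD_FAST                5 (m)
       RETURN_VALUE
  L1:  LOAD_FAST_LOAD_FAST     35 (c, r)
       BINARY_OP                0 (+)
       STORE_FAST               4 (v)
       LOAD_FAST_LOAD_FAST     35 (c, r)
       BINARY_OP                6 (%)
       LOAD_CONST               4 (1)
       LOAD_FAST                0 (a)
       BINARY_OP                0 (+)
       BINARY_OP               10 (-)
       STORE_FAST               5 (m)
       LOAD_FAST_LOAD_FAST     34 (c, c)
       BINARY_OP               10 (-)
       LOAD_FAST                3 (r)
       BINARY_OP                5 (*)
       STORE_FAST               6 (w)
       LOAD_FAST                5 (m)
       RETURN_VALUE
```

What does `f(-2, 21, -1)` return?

LOAD_CONST → push 2. Stack: [2]
LOAD_FAST b → push 21. Stack: [2, 21]
BINARY_OP * → 2 * 21 = 42. Stack: [42]
STORE_FAST r → r=42. Stack: []
LOAD_FAST_LOAD_FAST b,c → push 21,-1. Stack: [21, -1]
BINARY_OP // → 21 // -1 = -21. Stack: [-21]
LOAD_FAST c → push -1. Stack: [-21, -1]
BINARY_OP & → -21 & -1 = -21. Stack: [-21]
STORE_FAST r → r=-21. Stack: []
LOAD_FAST_LOAD_FAST r,a → push -21,-2. Stack: [-21, -2]
COMPARE_OP bool(<) → -21 vs -2 = True. Stack: [True]
POP_JUMP_IF_FALSE → pop True; no jump. Stack: []
LOAD_FAST_LOAD_FAST c,r → push -1,-21. Stack: [-1, -21]
BINARY_OP + → -1 + -21 = -22. Stack: [-22]
LOAD_FAST c → push -1. Stack: [-22, -1]
BINARY_OP * → -22 * -1 = 22. Stack: [22]
STORE_FAST v → v=22. Stack: []
LOAD_FAST_LOAD_FAST r,b → push -21,21. Stack: [-21, 21]
BINARY_OP * → -21 * 21 = -441. Stack: [-441]
LOAD_CONST → push 11. Stack: [-441, 11]
BINARY_OP + → -441 + 11 = -430. Stack: [-430]
STORE_FAST m → m=-430. Stack: []
LOAD_CONST → push 8. Stack: [8]
STORE_FAST w → w=8. Stack: []
LOAD_FAST m → push -430. Stack: [-430]
RETURN_VALUE → return -430.

-430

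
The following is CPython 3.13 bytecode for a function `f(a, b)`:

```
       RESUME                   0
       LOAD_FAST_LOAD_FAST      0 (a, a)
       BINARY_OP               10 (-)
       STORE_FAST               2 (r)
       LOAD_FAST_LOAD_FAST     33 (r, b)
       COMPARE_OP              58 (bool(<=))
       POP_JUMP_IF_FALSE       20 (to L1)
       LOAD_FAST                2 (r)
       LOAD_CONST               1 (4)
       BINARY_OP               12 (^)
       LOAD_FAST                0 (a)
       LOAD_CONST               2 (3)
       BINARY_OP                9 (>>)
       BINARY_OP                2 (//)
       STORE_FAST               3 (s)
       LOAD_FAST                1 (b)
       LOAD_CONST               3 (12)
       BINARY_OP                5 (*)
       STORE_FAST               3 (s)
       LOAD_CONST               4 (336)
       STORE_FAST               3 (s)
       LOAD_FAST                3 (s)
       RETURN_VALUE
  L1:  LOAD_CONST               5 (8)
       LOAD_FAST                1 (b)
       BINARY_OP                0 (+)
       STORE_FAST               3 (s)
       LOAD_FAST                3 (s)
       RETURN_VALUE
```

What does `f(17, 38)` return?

336

LOAD_FAST_LOAD_FAST a,a → push 17,17. Stack: [17, 17]
BINARY_OP - → 17 - 17 = 0. Stack: [0]
STORE_FAST r → r=0. Stack: []
LOAD_FAST_LOAD_FAST r,b → push 0,38. Stack: [0, 38]
COMPARE_OP bool(<=) → 0 vs 38 = True. Stack: [True]
POP_JUMP_IF_FALSE → pop True; no jump. Stack: []
LOAD_FAST r → push 0. Stack: [0]
LOAD_CONST → push 4. Stack: [0, 4]
BINARY_OP ^ → 0 ^ 4 = 4. Stack: [4]
LOAD_FAST a → push 17. Stack: [4, 17]
LOAD_CONST → push 3. Stack: [4, 17, 3]
BINARY_OP >> → 17 >> 3 = 2. Stack: [4, 2]
BINARY_OP // → 4 // 2 = 2. Stack: [2]
STORE_FAST s → s=2. Stack: []
LOAD_FAST b → push 38. Stack: [38]
LOAD_CONST → push 12. Stack: [38, 12]
BINARY_OP * → 38 * 12 = 456. Stack: [456]
STORE_FAST s → s=456. Stack: []
LOAD_CONST → push 336. Stack: [336]
STORE_FAST s → s=336. Stack: []
LOAD_FAST s → push 336. Stack: [336]
RETURN_VALUE → return 336.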